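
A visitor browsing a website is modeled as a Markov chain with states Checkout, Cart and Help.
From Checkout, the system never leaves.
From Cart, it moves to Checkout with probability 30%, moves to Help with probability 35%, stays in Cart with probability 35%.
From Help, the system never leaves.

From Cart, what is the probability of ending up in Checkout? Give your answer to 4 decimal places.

Let h(s) be the probability of absorption at Checkout starting from transient state s. Then h(Checkout) = 1 and h(Help) = 0. By first-step analysis:
h(Cart) = 0.3·1 + 0.35·h(Cart) + 0.35·0
Solving: h(Cart) = 0.4615.
Starting from Cart, the probability is 0.4615.

0.4615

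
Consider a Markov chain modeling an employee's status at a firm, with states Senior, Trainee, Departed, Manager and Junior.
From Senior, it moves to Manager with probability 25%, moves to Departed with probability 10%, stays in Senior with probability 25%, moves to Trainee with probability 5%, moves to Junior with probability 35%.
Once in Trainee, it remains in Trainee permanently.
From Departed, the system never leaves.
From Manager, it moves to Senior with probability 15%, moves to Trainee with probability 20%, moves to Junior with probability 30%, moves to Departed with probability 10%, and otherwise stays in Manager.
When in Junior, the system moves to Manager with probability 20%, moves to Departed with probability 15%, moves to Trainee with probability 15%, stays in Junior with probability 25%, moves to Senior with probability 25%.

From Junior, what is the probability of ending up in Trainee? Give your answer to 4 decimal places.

Let h(s) be the probability of absorption at Trainee starting from transient state s. Then h(Trainee) = 1 and h(Departed) = 0. By first-step analysis:
h(Senior) = 0.25·h(Senior) + 0.05·1 + 0.1·0 + 0.25·h(Manager) + 0.35·h(Junior)
h(Manager) = 0.15·h(Senior) + 0.2·1 + 0.1·0 + 0.25·h(Manager) + 0.3·h(Junior)
h(Junior) = 0.25·h(Senior) + 0.15·1 + 0.15·0 + 0.2·h(Manager) + 0.25·h(Junior)
Solving: h(Senior) = 0.5012, h(Manager) = 0.5751, h(Junior) = 0.5204.
Starting from Junior, the probability is 0.5204.

0.5204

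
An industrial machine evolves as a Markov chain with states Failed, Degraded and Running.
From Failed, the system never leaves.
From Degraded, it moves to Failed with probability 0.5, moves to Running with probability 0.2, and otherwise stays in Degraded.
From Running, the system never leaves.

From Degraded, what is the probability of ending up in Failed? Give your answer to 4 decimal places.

Let h(s) be the probability of absorption at Failed starting from transient state s. Then h(Failed) = 1 and h(Running) = 0. By first-step analysis:
h(Degraded) = 0.5·1 + 0.3·h(Degraded) + 0.2·0
Solving: h(Degraded) = 0.7143.
Starting from Degraded, the probability is 0.7143.

0.7143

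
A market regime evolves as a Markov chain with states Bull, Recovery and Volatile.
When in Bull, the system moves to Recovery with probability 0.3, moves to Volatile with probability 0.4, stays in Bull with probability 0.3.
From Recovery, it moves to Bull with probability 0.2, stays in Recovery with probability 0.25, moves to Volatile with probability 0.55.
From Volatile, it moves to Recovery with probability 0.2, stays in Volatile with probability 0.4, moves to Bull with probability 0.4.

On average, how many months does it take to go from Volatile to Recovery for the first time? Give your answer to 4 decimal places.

4.2308

Let t(s) be the expected number of months to first reach Recovery from state s, with t(Recovery) = 0. Conditioning on the first month:
t(Bull) = 1 + 0.3·t(Bull) + 0.4·t(Volatile)
t(Volatile) = 1 + 0.4·t(Bull) + 0.4·t(Volatile)
Solving: t(Bull) = 3.8462, t(Volatile) = 4.2308.
Expected months from Volatile to Recovery: 4.2308.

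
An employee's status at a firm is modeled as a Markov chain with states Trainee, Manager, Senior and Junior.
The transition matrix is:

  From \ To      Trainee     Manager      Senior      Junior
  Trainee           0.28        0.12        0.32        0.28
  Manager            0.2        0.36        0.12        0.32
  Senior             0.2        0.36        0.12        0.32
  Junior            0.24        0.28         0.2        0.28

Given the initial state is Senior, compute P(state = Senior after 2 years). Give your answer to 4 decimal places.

0.1856

Propagate the distribution vector 2 years from Senior.
After 0 years: (0.0000, 0.0000, 1.0000, 0.0000)
After 1 year: (0.2000, 0.3600, 0.1200, 0.3200)
After 2 years: (0.2288, 0.2864, 0.1856, 0.2992)
P(in Senior after 2 years) = 0.1856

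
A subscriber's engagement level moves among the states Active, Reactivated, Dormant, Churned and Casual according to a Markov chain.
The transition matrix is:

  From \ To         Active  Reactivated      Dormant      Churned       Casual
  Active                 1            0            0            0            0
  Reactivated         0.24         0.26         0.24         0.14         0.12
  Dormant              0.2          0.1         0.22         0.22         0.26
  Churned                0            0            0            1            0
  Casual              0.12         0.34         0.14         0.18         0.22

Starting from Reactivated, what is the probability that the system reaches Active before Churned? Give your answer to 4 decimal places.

Let h(s) be the probability of absorption at Active starting from transient state s. Then h(Active) = 1 and h(Churned) = 0. By first-step analysis:
h(Reactivated) = 0.24·1 + 0.26·h(Reactivated) + 0.24·h(Dormant) + 0.14·0 + 0.12·h(Casual)
h(Dormant) = 0.2·1 + 0.1·h(Reactivated) + 0.22·h(Dormant) + 0.22·0 + 0.26·h(Casual)
h(Casual) = 0.12·1 + 0.34·h(Reactivated) + 0.14·h(Dormant) + 0.18·0 + 0.22·h(Casual)
Solving: h(Reactivated) = 0.5625, h(Dormant) = 0.4909, h(Casual) = 0.4872.
Starting from Reactivated, the probability is 0.5625.

0.5625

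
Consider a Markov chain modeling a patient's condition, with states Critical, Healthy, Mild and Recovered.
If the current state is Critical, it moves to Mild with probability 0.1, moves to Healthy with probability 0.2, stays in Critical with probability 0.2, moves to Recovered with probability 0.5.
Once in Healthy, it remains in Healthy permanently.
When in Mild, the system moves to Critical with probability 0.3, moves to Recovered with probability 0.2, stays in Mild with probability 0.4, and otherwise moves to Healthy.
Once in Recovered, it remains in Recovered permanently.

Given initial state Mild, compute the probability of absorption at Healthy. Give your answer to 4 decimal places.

Let h(s) be the probability of absorption at Healthy starting from transient state s. Then h(Healthy) = 1 and h(Recovered) = 0. By first-step analysis:
h(Critical) = 0.2·h(Critical) + 0.2·1 + 0.1·h(Mild) + 0.5·0
h(Mild) = 0.3·h(Critical) + 0.1·1 + 0.4·h(Mild) + 0.2·0
Solving: h(Critical) = 0.2889, h(Mild) = 0.3111.
Starting from Mild, the probability is 0.3111.

0.3111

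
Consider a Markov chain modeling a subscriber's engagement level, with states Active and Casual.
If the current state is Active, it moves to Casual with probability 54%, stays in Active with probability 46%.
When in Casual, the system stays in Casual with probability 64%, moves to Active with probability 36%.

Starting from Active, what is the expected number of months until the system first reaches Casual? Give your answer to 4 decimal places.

Let t(s) be the expected number of months to first reach Casual from state s, with t(Casual) = 0. Conditioning on the first month:
t(Active) = 1 + 0.46·t(Active)
Solving: t(Active) = 1.8519.
Expected months from Active to Casual: 1.8519.

1.8519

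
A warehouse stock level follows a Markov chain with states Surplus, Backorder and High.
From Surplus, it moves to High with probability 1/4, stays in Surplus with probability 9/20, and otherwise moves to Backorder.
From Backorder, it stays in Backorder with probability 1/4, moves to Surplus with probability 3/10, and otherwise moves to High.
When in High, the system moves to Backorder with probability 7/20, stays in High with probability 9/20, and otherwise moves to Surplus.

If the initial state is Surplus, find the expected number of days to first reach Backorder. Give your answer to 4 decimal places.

3.1683

Let t(s) be the expected number of days to first reach Backorder from state s, with t(Backorder) = 0. Conditioning on the first day:
t(Surplus) = 1 + 0.45·t(Surplus) + 0.25·t(High)
t(High) = 1 + 0.2·t(Surplus) + 0.45·t(High)
Solving: t(Surplus) = 3.1683, t(High) = 2.9703.
Expected days from Surplus to Backorder: 3.1683.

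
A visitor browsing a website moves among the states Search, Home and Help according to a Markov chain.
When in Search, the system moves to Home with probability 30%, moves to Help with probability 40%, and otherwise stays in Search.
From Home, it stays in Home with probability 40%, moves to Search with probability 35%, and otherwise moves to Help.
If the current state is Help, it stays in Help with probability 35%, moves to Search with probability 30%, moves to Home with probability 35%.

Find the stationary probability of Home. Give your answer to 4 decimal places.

Let the stationary distribution be π with π = πP and π_1 + π_2 + π_3 = 1.
π_1 = 0.3·π_1 + 0.35·π_2 + 0.3·π_3
π_2 = 0.3·π_1 + 0.4·π_2 + 0.35·π_3
Solving with the normalization constraint gives π = (0.3176, 0.3517, 0.3307).
So the stationary probability of Home is 0.3517.

0.3517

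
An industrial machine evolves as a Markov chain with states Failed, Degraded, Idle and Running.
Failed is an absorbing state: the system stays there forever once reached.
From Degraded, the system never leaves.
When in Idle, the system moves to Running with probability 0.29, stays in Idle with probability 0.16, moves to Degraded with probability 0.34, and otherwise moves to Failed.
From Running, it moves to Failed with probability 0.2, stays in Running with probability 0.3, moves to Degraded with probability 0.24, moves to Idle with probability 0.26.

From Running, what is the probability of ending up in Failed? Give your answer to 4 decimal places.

Let h(s) be the probability of absorption at Failed starting from transient state s. Then h(Failed) = 1 and h(Degraded) = 0. By first-step analysis:
h(Idle) = 0.21·1 + 0.34·0 + 0.16·h(Idle) + 0.29·h(Running)
h(Running) = 0.2·1 + 0.24·0 + 0.26·h(Idle) + 0.3·h(Running)
Solving: h(Idle) = 0.3999, h(Running) = 0.4343.
Starting from Running, the probability is 0.4343.

0.4343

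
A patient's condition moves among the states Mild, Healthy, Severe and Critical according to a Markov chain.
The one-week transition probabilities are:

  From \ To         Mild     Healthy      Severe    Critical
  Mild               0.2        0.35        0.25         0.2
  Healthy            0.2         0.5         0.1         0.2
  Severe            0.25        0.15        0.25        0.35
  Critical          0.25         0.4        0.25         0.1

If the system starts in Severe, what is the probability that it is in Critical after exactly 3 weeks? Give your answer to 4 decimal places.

Propagate the distribution vector 3 weeks from Severe.
After 0 weeks: (0.0000, 0.0000, 1.0000, 0.0000)
After 1 week: (0.2500, 0.1500, 0.2500, 0.3500)
After 2 weeks: (0.2300, 0.3400, 0.2275, 0.2025)
After 3 weeks: (0.2215, 0.3656, 0.1990, 0.2139)
P(in Critical after 3 weeks) = 0.2139

0.2139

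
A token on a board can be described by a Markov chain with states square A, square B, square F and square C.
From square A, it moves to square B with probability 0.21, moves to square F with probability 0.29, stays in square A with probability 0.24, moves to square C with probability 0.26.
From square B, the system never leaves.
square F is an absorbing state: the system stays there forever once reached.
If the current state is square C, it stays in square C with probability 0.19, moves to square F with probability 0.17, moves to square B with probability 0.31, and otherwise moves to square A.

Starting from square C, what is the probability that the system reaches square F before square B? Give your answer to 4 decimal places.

Let h(s) be the probability of absorption at square F starting from transient state s. Then h(square F) = 1 and h(square B) = 0. By first-step analysis:
h(square A) = 0.24·h(square A) + 0.21·0 + 0.29·1 + 0.26·h(square C)
h(square C) = 0.33·h(square A) + 0.31·0 + 0.17·1 + 0.19·h(square C)
Solving: h(square A) = 0.5268, h(square C) = 0.4245.
Starting from square C, the probability is 0.4245.

0.4245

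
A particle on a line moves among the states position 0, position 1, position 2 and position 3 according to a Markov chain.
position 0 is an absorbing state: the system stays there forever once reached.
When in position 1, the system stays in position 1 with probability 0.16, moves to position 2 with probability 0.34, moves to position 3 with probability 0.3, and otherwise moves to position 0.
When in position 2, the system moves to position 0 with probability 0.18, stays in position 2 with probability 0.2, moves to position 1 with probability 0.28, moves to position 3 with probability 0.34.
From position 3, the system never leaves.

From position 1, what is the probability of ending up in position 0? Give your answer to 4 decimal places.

0.3835

Let h(s) be the probability of absorption at position 0 starting from transient state s. Then h(position 0) = 1 and h(position 3) = 0. By first-step analysis:
h(position 1) = 0.2·1 + 0.16·h(position 1) + 0.34·h(position 2) + 0.3·0
h(position 2) = 0.18·1 + 0.28·h(position 1) + 0.2·h(position 2) + 0.34·0
Solving: h(position 1) = 0.3835, h(position 2) = 0.3592.
Starting from position 1, the probability is 0.3835.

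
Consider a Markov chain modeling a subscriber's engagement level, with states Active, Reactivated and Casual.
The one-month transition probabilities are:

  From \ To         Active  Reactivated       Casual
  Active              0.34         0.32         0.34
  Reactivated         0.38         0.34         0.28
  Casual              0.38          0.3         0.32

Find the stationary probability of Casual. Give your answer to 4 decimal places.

Let the stationary distribution be π with π = πP and π_1 + π_2 + π_3 = 1.
π_1 = 0.34·π_1 + 0.38·π_2 + 0.38·π_3
π_2 = 0.32·π_1 + 0.34·π_2 + 0.3·π_3
Solving with the normalization constraint gives π = (0.3654, 0.3201, 0.3145).
So the stationary probability of Casual is 0.3145.

0.3145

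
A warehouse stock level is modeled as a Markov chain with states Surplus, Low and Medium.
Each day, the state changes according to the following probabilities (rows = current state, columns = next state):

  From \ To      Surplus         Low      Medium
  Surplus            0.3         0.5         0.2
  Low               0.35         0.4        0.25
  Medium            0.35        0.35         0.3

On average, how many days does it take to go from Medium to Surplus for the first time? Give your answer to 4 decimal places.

Let t(s) be the expected number of days to first reach Surplus from state s, with t(Surplus) = 0. Conditioning on the first day:
t(Low) = 1 + 0.4·t(Low) + 0.25·t(Medium)
t(Medium) = 1 + 0.35·t(Low) + 0.3·t(Medium)
Solving: t(Low) = 2.8571, t(Medium) = 2.8571.
Expected days from Medium to Surplus: 2.8571.

2.8571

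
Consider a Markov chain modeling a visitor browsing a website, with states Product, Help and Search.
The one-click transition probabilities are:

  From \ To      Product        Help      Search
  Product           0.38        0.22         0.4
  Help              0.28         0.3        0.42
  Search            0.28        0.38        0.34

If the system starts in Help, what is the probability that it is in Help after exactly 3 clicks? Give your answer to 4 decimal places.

0.3058

Propagate the distribution vector 3 clicks from Help.
After 0 clicks: (0.0000, 1.0000, 0.0000)
After 1 click: (0.2800, 0.3000, 0.4200)
After 2 clicks: (0.3080, 0.3112, 0.3808)
After 3 clicks: (0.3108, 0.3058, 0.3834)
P(in Help after 3 clicks) = 0.3058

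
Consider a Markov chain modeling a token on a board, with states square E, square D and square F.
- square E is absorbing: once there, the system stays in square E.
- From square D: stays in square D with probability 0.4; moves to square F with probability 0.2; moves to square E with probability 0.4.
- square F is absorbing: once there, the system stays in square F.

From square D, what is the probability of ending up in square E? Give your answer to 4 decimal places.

0.6667

Let h(s) be the probability of absorption at square E starting from transient state s. Then h(square E) = 1 and h(square F) = 0. By first-step analysis:
h(square D) = 0.4·1 + 0.4·h(square D) + 0.2·0
Solving: h(square D) = 0.6667.
Starting from square D, the probability is 0.6667.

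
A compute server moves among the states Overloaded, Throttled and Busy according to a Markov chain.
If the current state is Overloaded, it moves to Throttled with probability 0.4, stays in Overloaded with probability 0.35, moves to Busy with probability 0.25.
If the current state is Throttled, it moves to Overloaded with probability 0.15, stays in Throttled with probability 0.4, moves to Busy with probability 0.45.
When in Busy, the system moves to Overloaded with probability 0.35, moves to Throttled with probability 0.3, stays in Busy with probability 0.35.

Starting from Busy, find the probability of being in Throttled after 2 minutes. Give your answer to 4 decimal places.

0.3650

Sum over the intermediate state after 1 minute:
P = P(Busy→Overloaded)·P(Overloaded→Throttled) + P(Busy→Throttled)·P(Throttled→Throttled) + P(Busy→Busy)·P(Busy→Throttled)
  = 0.35×0.4 + 0.3×0.4 + 0.35×0.3
  = 0.1400 + 0.1200 + 0.1050 = 0.3650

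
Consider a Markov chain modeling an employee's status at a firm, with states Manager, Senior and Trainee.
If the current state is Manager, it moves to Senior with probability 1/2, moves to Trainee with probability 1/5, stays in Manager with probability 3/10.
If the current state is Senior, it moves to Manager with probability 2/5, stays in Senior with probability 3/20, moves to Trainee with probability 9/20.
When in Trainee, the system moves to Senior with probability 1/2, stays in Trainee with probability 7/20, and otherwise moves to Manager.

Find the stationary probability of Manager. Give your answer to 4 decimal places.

0.2854

Let the stationary distribution be π with π = πP and π_1 + π_2 + π_3 = 1.
π_1 = 0.3·π_1 + 0.4·π_2 + 0.15·π_3
π_2 = 0.5·π_1 + 0.15·π_2 + 0.5·π_3
Solving with the normalization constraint gives π = (0.2854, 0.3704, 0.3442).
So the stationary probability of Manager is 0.2854.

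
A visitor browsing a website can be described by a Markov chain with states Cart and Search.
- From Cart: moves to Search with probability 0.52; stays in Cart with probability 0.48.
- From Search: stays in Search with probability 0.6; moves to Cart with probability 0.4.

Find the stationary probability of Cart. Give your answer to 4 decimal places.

0.4348

Let the stationary distribution be π with π = πP and π_1 + π_2 = 1.
π_1 = 0.48·π_1 + 0.4·π_2
Solving with the normalization constraint gives π = (0.4348, 0.5652).
So the stationary probability of Cart is 0.4348.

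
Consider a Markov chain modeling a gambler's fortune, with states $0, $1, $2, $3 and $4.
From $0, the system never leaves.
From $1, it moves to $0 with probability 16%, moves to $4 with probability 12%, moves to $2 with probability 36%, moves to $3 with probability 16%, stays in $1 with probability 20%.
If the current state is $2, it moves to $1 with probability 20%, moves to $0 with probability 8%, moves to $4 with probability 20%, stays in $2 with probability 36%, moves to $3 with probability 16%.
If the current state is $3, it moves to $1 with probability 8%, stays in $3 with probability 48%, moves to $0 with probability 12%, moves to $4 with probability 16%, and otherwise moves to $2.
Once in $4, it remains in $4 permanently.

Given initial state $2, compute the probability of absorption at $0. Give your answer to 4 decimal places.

0.3684

Let h(s) be the probability of absorption at $0 starting from transient state s. Then h($0) = 1 and h($4) = 0. By first-step analysis:
h($1) = 0.16·1 + 0.2·h($1) + 0.36·h($2) + 0.16·h($3) + 0.12·0
h($2) = 0.08·1 + 0.2·h($1) + 0.36·h($2) + 0.16·h($3) + 0.2·0
h($3) = 0.12·1 + 0.08·h($1) + 0.16·h($2) + 0.48·h($3) + 0.16·0
Solving: h($1) = 0.4484, h($2) = 0.3684, h($3) = 0.4131.
Starting from $2, the probability is 0.3684.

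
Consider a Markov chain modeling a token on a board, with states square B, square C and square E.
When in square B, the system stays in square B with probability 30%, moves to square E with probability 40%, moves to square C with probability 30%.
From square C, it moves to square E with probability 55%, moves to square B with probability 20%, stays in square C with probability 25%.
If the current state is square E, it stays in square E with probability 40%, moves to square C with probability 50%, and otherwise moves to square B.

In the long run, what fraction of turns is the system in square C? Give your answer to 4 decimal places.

0.3725

Let the stationary distribution be π with π = πP and π_1 + π_2 + π_3 = 1.
π_1 = 0.3·π_1 + 0.2·π_2 + 0.1·π_3
π_2 = 0.3·π_1 + 0.25·π_2 + 0.5·π_3
Solving with the normalization constraint gives π = (0.1716, 0.3725, 0.4559).
So the stationary probability of square C is 0.3725.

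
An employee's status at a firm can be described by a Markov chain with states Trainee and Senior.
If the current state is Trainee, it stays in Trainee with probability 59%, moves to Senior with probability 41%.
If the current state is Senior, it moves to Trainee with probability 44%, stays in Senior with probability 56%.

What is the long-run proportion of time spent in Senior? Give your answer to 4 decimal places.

0.4824

Let the stationary distribution be π with π = πP and π_1 + π_2 = 1.
π_1 = 0.59·π_1 + 0.44·π_2
Solving with the normalization constraint gives π = (0.5176, 0.4824).
So the stationary probability of Senior is 0.4824.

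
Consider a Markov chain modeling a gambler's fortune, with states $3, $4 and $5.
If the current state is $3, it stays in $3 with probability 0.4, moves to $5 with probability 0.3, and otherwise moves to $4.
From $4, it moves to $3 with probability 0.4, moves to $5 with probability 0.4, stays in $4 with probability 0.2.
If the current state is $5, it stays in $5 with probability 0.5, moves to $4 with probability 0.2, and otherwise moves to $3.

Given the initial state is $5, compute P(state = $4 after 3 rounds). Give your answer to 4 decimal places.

0.2350

Propagate the distribution vector 3 rounds from $5.
After 0 rounds: (0.0000, 0.0000, 1.0000)
After 1 round: (0.3000, 0.2000, 0.5000)
After 2 rounds: (0.3500, 0.2300, 0.4200)
After 3 rounds: (0.3580, 0.2350, 0.4070)
P(in $4 after 3 rounds) = 0.2350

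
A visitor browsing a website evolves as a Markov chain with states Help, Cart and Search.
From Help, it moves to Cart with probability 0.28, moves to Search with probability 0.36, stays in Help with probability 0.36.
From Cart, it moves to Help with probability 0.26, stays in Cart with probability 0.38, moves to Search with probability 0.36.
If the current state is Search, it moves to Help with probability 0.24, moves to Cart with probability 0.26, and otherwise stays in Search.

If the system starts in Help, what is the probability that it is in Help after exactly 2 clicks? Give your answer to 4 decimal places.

0.2888

Sum over the intermediate state after 1 click:
P = P(Help→Help)·P(Help→Help) + P(Help→Cart)·P(Cart→Help) + P(Help→Search)·P(Search→Help)
  = 0.36×0.36 + 0.28×0.26 + 0.36×0.24
  = 0.1296 + 0.0728 + 0.0864 = 0.2888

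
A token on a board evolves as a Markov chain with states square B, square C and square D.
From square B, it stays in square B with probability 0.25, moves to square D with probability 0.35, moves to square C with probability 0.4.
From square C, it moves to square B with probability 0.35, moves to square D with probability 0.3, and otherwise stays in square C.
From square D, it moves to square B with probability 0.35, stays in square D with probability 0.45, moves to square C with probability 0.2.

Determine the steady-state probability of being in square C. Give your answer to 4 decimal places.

0.3102

Let the stationary distribution be π with π = πP and π_1 + π_2 + π_3 = 1.
π_1 = 0.25·π_1 + 0.35·π_2 + 0.35·π_3
π_2 = 0.4·π_1 + 0.35·π_2 + 0.2·π_3
Solving with the normalization constraint gives π = (0.3182, 0.3102, 0.3717).
So the stationary probability of square C is 0.3102.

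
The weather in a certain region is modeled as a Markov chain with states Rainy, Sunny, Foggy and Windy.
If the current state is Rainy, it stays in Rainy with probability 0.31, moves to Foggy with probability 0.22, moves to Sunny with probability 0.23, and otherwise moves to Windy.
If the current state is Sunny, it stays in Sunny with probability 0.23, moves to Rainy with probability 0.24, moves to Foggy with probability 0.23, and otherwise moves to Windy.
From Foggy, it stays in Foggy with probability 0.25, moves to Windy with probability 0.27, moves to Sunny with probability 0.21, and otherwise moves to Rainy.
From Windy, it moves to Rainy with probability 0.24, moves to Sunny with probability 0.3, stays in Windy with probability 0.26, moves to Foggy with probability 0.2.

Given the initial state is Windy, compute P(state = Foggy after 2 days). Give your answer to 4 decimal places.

0.2238

Propagate the distribution vector 2 days from Windy.
After 0 days: (0.0000, 0.0000, 0.0000, 1.0000)
After 1 day: (0.2400, 0.3000, 0.2000, 0.2600)
After 2 days: (0.2628, 0.2442, 0.2238, 0.2692)
P(in Foggy after 2 days) = 0.2238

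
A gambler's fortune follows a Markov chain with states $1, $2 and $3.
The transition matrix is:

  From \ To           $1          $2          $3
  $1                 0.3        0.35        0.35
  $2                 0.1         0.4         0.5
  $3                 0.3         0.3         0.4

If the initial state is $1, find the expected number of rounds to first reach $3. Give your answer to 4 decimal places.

2.4675

Let t(s) be the expected number of rounds to first reach $3 from state s, with t($3) = 0. Conditioning on the first round:
t($1) = 1 + 0.3·t($1) + 0.35·t($2)
t($2) = 1 + 0.1·t($1) + 0.4·t($2)
Solving: t($1) = 2.4675, t($2) = 2.0779.
Expected rounds from $1 to $3: 2.4675.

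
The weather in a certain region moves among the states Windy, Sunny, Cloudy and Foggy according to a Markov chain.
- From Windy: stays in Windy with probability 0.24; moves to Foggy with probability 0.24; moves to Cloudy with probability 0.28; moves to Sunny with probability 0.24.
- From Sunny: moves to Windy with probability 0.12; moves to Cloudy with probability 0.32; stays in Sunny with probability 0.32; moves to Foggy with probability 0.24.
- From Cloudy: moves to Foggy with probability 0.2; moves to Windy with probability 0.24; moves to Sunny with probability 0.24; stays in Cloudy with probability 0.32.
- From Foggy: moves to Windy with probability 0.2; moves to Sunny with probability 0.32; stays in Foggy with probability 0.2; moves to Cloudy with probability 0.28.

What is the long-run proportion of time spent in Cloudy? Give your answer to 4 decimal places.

Let the stationary distribution be π with π = πP and π_1 + π_2 + π_3 + π_4 = 1.
π_1 = 0.24·π_1 + 0.12·π_2 + 0.24·π_3 + 0.2·π_4
π_2 = 0.24·π_1 + 0.32·π_2 + 0.24·π_3 + 0.32·π_4
π_3 = 0.28·π_1 + 0.32·π_2 + 0.32·π_3 + 0.28·π_4
Solving with the normalization constraint gives π = (0.1976, 0.2799, 0.3033, 0.2191).
So the stationary probability of Cloudy is 0.3033.

0.3033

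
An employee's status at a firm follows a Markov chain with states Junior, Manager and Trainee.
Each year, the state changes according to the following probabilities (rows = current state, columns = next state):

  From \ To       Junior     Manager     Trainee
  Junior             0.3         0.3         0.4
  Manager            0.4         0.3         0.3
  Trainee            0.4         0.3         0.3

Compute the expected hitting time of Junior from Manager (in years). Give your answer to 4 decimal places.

Let t(s) be the expected number of years to first reach Junior from state s, with t(Junior) = 0. Conditioning on the first year:
t(Manager) = 1 + 0.3·t(Manager) + 0.3·t(Trainee)
t(Trainee) = 1 + 0.3·t(Manager) + 0.3·t(Trainee)
Solving: t(Manager) = 2.5000, t(Trainee) = 2.5000.
Expected years from Manager to Junior: 2.5000.

2.5000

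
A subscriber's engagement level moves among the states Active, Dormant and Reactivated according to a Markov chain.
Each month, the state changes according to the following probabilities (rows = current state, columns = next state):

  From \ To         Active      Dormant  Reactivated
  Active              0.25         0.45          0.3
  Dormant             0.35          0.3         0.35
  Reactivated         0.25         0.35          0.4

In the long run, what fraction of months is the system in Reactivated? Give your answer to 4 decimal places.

0.3534

Let the stationary distribution be π with π = πP and π_1 + π_2 + π_3 = 1.
π_1 = 0.25·π_1 + 0.35·π_2 + 0.25·π_3
π_2 = 0.45·π_1 + 0.3·π_2 + 0.35·π_3
Solving with the normalization constraint gives π = (0.2861, 0.3606, 0.3534).
So the stationary probability of Reactivated is 0.3534.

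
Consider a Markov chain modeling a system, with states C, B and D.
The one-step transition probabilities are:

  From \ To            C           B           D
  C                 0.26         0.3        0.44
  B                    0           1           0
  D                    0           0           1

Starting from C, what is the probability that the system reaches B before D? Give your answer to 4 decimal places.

0.4054

Let h(s) be the probability of absorption at B starting from transient state s. Then h(B) = 1 and h(D) = 0. By first-step analysis:
h(C) = 0.26·h(C) + 0.3·1 + 0.44·0
Solving: h(C) = 0.4054.
Starting from C, the probability is 0.4054.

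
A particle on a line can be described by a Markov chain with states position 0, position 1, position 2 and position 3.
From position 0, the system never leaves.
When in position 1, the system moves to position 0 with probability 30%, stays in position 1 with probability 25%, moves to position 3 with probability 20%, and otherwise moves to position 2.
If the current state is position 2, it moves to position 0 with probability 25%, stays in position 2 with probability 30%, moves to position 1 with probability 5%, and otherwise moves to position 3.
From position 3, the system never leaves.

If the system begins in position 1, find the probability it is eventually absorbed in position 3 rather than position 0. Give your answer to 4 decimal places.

Let h(s) be the probability of absorption at position 3 starting from transient state s. Then h(position 3) = 1 and h(position 0) = 0. By first-step analysis:
h(position 1) = 0.3·0 + 0.25·h(position 1) + 0.25·h(position 2) + 0.2·1
h(position 2) = 0.25·0 + 0.05·h(position 1) + 0.3·h(position 2) + 0.4·1
Solving: h(position 1) = 0.4683, h(position 2) = 0.6049.
Starting from position 1, the probability is 0.4683.

0.4683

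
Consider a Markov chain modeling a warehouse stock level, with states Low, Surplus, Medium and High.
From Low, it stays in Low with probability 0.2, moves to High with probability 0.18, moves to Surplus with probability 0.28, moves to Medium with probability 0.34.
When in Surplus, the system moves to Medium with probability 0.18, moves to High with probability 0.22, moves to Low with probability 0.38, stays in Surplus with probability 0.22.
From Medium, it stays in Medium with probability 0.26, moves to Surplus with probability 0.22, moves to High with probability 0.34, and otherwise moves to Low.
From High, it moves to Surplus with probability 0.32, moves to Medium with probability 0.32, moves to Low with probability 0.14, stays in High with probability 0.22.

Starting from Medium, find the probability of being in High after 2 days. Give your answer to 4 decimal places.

0.2440

Propagate the distribution vector 2 days from Medium.
After 0 days: (0.0000, 0.0000, 1.0000, 0.0000)
After 1 day: (0.1800, 0.2200, 0.2600, 0.3400)
After 2 days: (0.2140, 0.2648, 0.2772, 0.2440)
P(in High after 2 days) = 0.2440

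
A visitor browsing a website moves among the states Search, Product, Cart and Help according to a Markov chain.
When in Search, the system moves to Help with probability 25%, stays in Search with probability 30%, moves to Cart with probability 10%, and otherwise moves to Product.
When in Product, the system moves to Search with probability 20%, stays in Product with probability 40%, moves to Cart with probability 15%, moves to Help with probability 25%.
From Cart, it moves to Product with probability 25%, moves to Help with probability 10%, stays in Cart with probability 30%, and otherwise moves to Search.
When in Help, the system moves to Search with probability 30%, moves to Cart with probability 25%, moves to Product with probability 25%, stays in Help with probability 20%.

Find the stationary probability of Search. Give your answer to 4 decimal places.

0.2766

Let the stationary distribution be π with π = πP and π_1 + π_2 + π_3 + π_4 = 1.
π_1 = 0.3·π_1 + 0.2·π_2 + 0.35·π_3 + 0.3·π_4
π_2 = 0.35·π_1 + 0.4·π_2 + 0.25·π_3 + 0.25·π_4
π_3 = 0.1·π_1 + 0.15·π_2 + 0.3·π_3 + 0.25·π_4
Solving with the normalization constraint gives π = (0.2766, 0.3267, 0.1851, 0.2117).
So the stationary probability of Search is 0.2766.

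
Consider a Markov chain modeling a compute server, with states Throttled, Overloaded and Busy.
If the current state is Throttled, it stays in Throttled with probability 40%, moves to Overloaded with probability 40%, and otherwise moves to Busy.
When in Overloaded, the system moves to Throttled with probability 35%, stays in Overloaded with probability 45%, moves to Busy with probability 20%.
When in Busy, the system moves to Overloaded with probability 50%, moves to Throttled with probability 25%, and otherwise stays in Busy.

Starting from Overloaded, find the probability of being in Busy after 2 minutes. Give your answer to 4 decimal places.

0.2100

Sum over the intermediate state after 1 minute:
P = P(Overloaded→Throttled)·P(Throttled→Busy) + P(Overloaded→Overloaded)·P(Overloaded→Busy) + P(Overloaded→Busy)·P(Busy→Busy)
  = 0.35×0.2 + 0.45×0.2 + 0.2×0.25
  = 0.0700 + 0.0900 + 0.0500 = 0.2100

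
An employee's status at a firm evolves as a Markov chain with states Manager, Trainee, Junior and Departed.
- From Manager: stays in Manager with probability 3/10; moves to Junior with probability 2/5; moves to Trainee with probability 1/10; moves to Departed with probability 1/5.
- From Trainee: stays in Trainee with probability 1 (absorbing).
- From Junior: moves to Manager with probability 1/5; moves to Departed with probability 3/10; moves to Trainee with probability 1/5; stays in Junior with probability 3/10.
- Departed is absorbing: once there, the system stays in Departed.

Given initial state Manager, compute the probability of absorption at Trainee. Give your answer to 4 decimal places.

0.3659

Let h(s) be the probability of absorption at Trainee starting from transient state s. Then h(Trainee) = 1 and h(Departed) = 0. By first-step analysis:
h(Manager) = 0.3·h(Manager) + 0.1·1 + 0.4·h(Junior) + 0.2·0
h(Junior) = 0.2·h(Manager) + 0.2·1 + 0.3·h(Junior) + 0.3·0
Solving: h(Manager) = 0.3659, h(Junior) = 0.3902.
Starting from Manager, the probability is 0.3659.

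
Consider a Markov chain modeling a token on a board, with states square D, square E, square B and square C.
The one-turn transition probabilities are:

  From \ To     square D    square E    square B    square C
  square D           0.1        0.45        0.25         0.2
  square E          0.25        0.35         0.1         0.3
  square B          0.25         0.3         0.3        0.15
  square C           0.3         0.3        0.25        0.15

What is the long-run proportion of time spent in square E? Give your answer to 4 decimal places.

Let the stationary distribution be π with π = πP and π_1 + π_2 + π_3 + π_4 = 1.
π_1 = 0.1·π_1 + 0.25·π_2 + 0.25·π_3 + 0.3·π_4
π_2 = 0.45·π_1 + 0.35·π_2 + 0.3·π_3 + 0.3·π_4
π_3 = 0.25·π_1 + 0.1·π_2 + 0.3·π_3 + 0.25·π_4
Solving with the normalization constraint gives π = (0.2267, 0.3516, 0.2076, 0.2141).
So the stationary probability of square E is 0.3516.

0.3516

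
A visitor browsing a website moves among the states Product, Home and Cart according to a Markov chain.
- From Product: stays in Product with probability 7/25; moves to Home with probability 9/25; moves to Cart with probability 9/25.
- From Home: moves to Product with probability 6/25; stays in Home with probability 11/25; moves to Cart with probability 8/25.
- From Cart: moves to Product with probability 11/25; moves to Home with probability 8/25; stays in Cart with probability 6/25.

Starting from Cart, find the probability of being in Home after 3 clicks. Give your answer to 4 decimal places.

Propagate the distribution vector 3 clicks from Cart.
After 0 clicks: (0.0000, 0.0000, 1.0000)
After 1 click: (0.4400, 0.3200, 0.2400)
After 2 clicks: (0.3056, 0.3760, 0.3184)
After 3 clicks: (0.3159, 0.3773, 0.3068)
P(in Home after 3 clicks) = 0.3773

0.3773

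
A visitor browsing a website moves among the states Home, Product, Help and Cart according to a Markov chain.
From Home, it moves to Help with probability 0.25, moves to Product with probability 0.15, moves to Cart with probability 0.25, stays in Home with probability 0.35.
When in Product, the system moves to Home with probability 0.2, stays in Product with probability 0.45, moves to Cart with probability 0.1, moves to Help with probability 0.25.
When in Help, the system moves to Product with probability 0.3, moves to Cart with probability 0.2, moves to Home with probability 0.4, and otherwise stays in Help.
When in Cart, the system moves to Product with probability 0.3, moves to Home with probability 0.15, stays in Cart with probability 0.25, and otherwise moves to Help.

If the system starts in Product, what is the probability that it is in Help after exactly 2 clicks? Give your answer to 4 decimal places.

0.2175

Propagate the distribution vector 2 clicks from Product.
After 0 clicks: (0.0000, 1.0000, 0.0000, 0.0000)
After 1 click: (0.2000, 0.4500, 0.2500, 0.1000)
After 2 clicks: (0.2750, 0.3375, 0.2175, 0.1700)
P(in Help after 2 clicks) = 0.2175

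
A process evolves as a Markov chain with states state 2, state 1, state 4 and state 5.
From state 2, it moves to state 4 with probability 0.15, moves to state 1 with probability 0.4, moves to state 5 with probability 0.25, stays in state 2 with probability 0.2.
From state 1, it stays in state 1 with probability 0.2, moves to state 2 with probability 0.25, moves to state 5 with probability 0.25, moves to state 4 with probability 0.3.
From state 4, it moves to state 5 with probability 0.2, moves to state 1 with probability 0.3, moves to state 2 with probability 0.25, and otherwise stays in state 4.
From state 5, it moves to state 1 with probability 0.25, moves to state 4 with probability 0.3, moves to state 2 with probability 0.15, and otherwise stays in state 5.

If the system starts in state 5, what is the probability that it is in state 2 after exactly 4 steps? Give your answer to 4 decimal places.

0.2143

Propagate the distribution vector 4 steps from state 5.
After 0 steps: (0.0000, 0.0000, 0.0000, 1.0000)
After 1 step: (0.1500, 0.2500, 0.3000, 0.3000)
After 2 steps: (0.2125, 0.2750, 0.2625, 0.2500)
After 3 steps: (0.2144, 0.2813, 0.2550, 0.2494)
After 4 steps: (0.2143, 0.2808, 0.2551, 0.2497)
P(in state 2 after 4 steps) = 0.2143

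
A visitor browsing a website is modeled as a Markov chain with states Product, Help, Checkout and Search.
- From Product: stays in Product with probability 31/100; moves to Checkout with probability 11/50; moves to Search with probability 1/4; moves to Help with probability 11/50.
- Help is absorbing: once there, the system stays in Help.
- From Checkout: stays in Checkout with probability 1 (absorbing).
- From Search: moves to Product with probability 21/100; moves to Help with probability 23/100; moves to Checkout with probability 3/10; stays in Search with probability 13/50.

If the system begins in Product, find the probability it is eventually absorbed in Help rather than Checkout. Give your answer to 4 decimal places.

Let h(s) be the probability of absorption at Help starting from transient state s. Then h(Help) = 1 and h(Checkout) = 0. By first-step analysis:
h(Product) = 0.31·h(Product) + 0.22·1 + 0.22·0 + 0.25·h(Search)
h(Search) = 0.21·h(Product) + 0.23·1 + 0.3·0 + 0.26·h(Search)
Solving: h(Product) = 0.4809, h(Search) = 0.4473.
Starting from Product, the probability is 0.4809.

0.4809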